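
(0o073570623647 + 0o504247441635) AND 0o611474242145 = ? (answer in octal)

Add column by column in base 8, right to left:
  7+5 = 4 carry 1
  4+3+1 = 0 carry 1
  6+6+1 = 5 carry 1
  3+1+1 = 5
  2+4 = 6
  6+4 = 2 carry 1
  0+7+1 = 0 carry 1
  7+4+1 = 4 carry 1
  5+2+1 = 0 carry 1
  3+4+1 = 0 carry 1
  7+0+1 = 0 carry 1
  0+5+1 = 6
Sum = 0o600040265504; now AND with 0o611474242145:
  6&6=6, 0&1=0, 0&1=0, 0&4=0, 4&7=4, 0&4=0, 2&2=2, 6&4=4, 5&2=0, 5&1=1, 0&4=0, 4&5=4

0o600040240104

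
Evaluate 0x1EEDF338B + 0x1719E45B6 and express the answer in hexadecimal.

0x3607D7941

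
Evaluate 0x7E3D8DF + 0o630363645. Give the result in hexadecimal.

0xE45C084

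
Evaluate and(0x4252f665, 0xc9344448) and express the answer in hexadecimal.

0x40104440

AND each hex digit independently (no carries):
  4&c=4, 2&9=0, 5&3=1, 2&4=0, f&4=4, 6&4=4, 6&4=4, 5&8=0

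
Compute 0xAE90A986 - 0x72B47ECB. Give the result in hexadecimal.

Subtract column by column in base 16:
  6-B → B (borrow)
  8-C-1 → B (borrow)
  9-E-1 → A (borrow)
  A-7-1 → 2
  0-4 → C (borrow)
  9-B-1 → D (borrow)
  E-2-1 → B
  A-7 → 3

0x3BDC2ABB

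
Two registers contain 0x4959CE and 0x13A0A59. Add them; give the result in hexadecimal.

0x1836427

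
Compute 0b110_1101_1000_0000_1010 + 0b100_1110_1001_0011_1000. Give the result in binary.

Add column by column in base 2, right to left:
  0+0 = 0
  1+0 = 1
  0+0 = 0
  1+1 = 0 carry 1
  0+1+1 = 0 carry 1
  0+1+1 = 0 carry 1
  0+0+1 = 1
  0+0 = 0
  0+1 = 1
  0+0 = 0
  0+0 = 0
  1+1 = 0 carry 1
  1+0+1 = 0 carry 1
  0+1+1 = 0 carry 1
  1+1+1 = 1 carry 1
  1+1+1 = 1 carry 1
  0+0+1 = 1
  1+0 = 1
  1+1 = 0 carry 1
  final carry 1

0b10111100000101000010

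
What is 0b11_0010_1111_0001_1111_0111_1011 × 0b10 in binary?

Multiply each base-2 digit by 2, carrying:
  1×2 = 2 → write 0 carry 1
  1×2+1 = 3 → write 1 carry 1
  0×2+1 = 1 → write 1
  1×2 = 2 → write 0 carry 1
  1×2+1 = 3 → write 1 carry 1
  1×2+1 = 3 → write 1 carry 1
  1×2+1 = 3 → write 1 carry 1
  0×2+1 = 1 → write 1
  1×2 = 2 → write 0 carry 1
  1×2+1 = 3 → write 1 carry 1
  1×2+1 = 3 → write 1 carry 1
  1×2+1 = 3 → write 1 carry 1
  1×2+1 = 3 → write 1 carry 1
  0×2+1 = 1 → write 1
  0×2 = 0 → write 0
  0×2 = 0 → write 0
  1×2 = 2 → write 0 carry 1
  1×2+1 = 3 → write 1 carry 1
  1×2+1 = 3 → write 1 carry 1
  1×2+1 = 3 → write 1 carry 1
  0×2+1 = 1 → write 1
  1×2 = 2 → write 0 carry 1
  0×2+1 = 1 → write 1
  0×2 = 0 → write 0
  1×2 = 2 → write 0 carry 1
  1×2+1 = 3 → write 1 carry 1
  remaining carry: 1

0b110010111100011111011110110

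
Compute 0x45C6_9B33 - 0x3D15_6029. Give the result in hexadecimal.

0x8B13B0A

Subtract column by column in base 16:
  3-9 → A (borrow)
  3-2-1 → 0
  B-0 → B
  9-6 → 3
  6-5 → 1
  C-1 → B
  5-D → 8 (borrow)
  4-3-1 → 0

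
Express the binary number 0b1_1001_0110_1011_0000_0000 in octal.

Group the bits in threes: 110 010 110 101 100 000 000 → 6265400.

0o6265400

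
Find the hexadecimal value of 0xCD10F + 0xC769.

0xD9878

Add column by column in base 16, right to left:
  F+9 = 8 carry 1
  0+6+1 = 7
  1+7 = 8
  D+C = 9 carry 1
  C+0+1 = D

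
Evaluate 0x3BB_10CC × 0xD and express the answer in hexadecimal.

0x307FDA5C

Multiply each base-16 digit by 13, carrying:
  C×13 = 156 → write C carry 9
  C×13+9 = 165 → write 5 carry 10
  0×13+10 = 10 → write A
  1×13 = 13 → write D
  B×13 = 143 → write F carry 8
  B×13+8 = 151 → write 7 carry 9
  3×13+9 = 48 → write 0 carry 3
  remaining carry: 3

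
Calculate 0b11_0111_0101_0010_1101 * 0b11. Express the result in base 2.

0b10100101111110000111

Multiply each base-2 digit by 3, carrying:
  1×3 = 3 → write 1 carry 1
  0×3+1 = 1 → write 1
  1×3 = 3 → write 1 carry 1
  1×3+1 = 4 → write 0 carry 2
  0×3+2 = 2 → write 0 carry 1
  1×3+1 = 4 → write 0 carry 2
  0×3+2 = 2 → write 0 carry 1
  0×3+1 = 1 → write 1
  1×3 = 3 → write 1 carry 1
  0×3+1 = 1 → write 1
  1×3 = 3 → write 1 carry 1
  0×3+1 = 1 → write 1
  1×3 = 3 → write 1 carry 1
  1×3+1 = 4 → write 0 carry 2
  1×3+2 = 5 → write 1 carry 2
  0×3+2 = 2 → write 0 carry 1
  1×3+1 = 4 → write 0 carry 2
  1×3+2 = 5 → write 1 carry 2
  remaining carry: 10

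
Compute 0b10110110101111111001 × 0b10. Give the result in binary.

Multiply each base-2 digit by 2, carrying:
  1×2 = 2 → write 0 carry 1
  0×2+1 = 1 → write 1
  0×2 = 0 → write 0
  1×2 = 2 → write 0 carry 1
  1×2+1 = 3 → write 1 carry 1
  1×2+1 = 3 → write 1 carry 1
  1×2+1 = 3 → write 1 carry 1
  1×2+1 = 3 → write 1 carry 1
  1×2+1 = 3 → write 1 carry 1
  1×2+1 = 3 → write 1 carry 1
  0×2+1 = 1 → write 1
  1×2 = 2 → write 0 carry 1
  0×2+1 = 1 → write 1
  1×2 = 2 → write 0 carry 1
  1×2+1 = 3 → write 1 carry 1
  0×2+1 = 1 → write 1
  1×2 = 2 → write 0 carry 1
  1×2+1 = 3 → write 1 carry 1
  0×2+1 = 1 → write 1
  1×2 = 2 → write 0 carry 1
  remaining carry: 1

0b101101101011111110010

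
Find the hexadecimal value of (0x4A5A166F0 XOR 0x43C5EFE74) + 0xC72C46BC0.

0xD0CC40444

First 0x4A5A166F0 XOR 0x43C5EFE74 = 0x099FF9884.
Add column by column in base 16, right to left:
  4+0 = 4
  8+C = 4 carry 1
  8+B+1 = 4 carry 1
  9+6+1 = 0 carry 1
  F+4+1 = 4 carry 1
  F+C+1 = C carry 1
  9+2+1 = C
  9+7 = 0 carry 1
  0+C+1 = D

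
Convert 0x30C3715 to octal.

0o303033425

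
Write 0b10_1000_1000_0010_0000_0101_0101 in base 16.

0x2882055

Group the bits into nibbles: 0010 1000 1000 0010 0000 0101 0101 → 2882055.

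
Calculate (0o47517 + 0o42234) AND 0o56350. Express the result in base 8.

0o10350

Add column by column in base 8, right to left:
  7+4 = 3 carry 1
  1+3+1 = 5
  5+2 = 7
  7+2 = 1 carry 1
  4+4+1 = 1 carry 1
  final carry 1
Sum = 0o111753; now AND with 0o56350:
  1&0=0, 1&5=1, 1&6=0, 7&3=3, 5&5=5, 3&0=0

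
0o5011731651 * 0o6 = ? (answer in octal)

0o36073432766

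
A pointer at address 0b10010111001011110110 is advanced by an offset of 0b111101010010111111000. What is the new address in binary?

Add column by column in base 2, right to left:
  0+0 = 0
  1+0 = 1
  1+0 = 1
  0+1 = 1
  1+1 = 0 carry 1
  1+1+1 = 1 carry 1
  1+1+1 = 1 carry 1
  1+1+1 = 1 carry 1
  0+1+1 = 0 carry 1
  1+0+1 = 0 carry 1
  0+1+1 = 0 carry 1
  0+0+1 = 1
  1+0 = 1
  1+1 = 0 carry 1
  1+0+1 = 0 carry 1
  0+1+1 = 0 carry 1
  1+0+1 = 0 carry 1
  0+1+1 = 0 carry 1
  0+1+1 = 0 carry 1
  1+1+1 = 1 carry 1
  0+1+1 = 0 carry 1
  final carry 1

0b1010000001100011101110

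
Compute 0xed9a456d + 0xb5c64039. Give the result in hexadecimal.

Add column by column in base 16, right to left:
  d+9 = 6 carry 1
  6+3+1 = a
  5+0 = 5
  4+4 = 8
  a+6 = 0 carry 1
  9+c+1 = 6 carry 1
  d+5+1 = 3 carry 1
  e+b+1 = a carry 1
  final carry 1

0x1a36085a6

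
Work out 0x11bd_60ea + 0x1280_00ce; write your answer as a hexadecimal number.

Add column by column in base 16, right to left:
  a+e = 8 carry 1
  e+c+1 = b carry 1
  0+0+1 = 1
  6+0 = 6
  d+0 = d
  b+8 = 3 carry 1
  1+2+1 = 4
  1+1 = 2

0x243d61b8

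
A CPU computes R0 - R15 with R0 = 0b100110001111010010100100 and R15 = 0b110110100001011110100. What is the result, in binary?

0b11111011011000110110000

Subtract column by column in base 2:
  0-0 → 0
  0-0 → 0
  1-1 → 0
  0-0 → 0
  0-1 → 1 (borrow)
  1-1-1 → 1 (borrow)
  0-1-1 → 0 (borrow)
  1-1-1 → 1 (borrow)
  0-0-1 → 1 (borrow)
  0-1-1 → 0 (borrow)
  1-0-1 → 0
  0-0 → 0
  1-0 → 1
  1-0 → 1
  1-1 → 0
  1-0 → 1
  0-1 → 1 (borrow)
  0-1-1 → 0 (borrow)
  0-0-1 → 1 (borrow)
  1-1-1 → 1 (borrow)
  1-1-1 → 1 (borrow)
  0-0-1 → 1 (borrow)
  0-0-1 → 1 (borrow)
  1-0-1 → 0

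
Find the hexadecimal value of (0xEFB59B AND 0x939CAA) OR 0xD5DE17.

0xEFB59B AND 0x939CAA = 0x83948A.
Then OR with 0xD5DE17.

0xD7DE9F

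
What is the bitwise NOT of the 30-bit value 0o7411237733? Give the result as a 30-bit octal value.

0o0366540044

Each oct digit d becomes 7−d:
  7→0, 4→3, 1→6, 1→6, 2→5, 3→4, 7→0, 7→0, 3→4, 3→4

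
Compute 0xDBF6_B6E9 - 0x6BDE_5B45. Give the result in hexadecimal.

0x70185BA4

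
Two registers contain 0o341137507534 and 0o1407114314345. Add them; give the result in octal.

Add column by column in base 8, right to left:
  4+5 = 1 carry 1
  3+4+1 = 0 carry 1
  5+3+1 = 1 carry 1
  7+4+1 = 4 carry 1
  0+1+1 = 2
  5+3 = 0 carry 1
  7+4+1 = 4 carry 1
  3+1+1 = 5
  1+1 = 2
  1+7 = 0 carry 1
  4+0+1 = 5
  3+4 = 7
  0+1 = 1

0o1750254024101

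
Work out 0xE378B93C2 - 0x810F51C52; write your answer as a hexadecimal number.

Subtract column by column in base 16:
  2-2 → 0
  C-5 → 7
  3-C → 7 (borrow)
  9-1-1 → 7
  B-5 → 6
  8-F → 9 (borrow)
  7-0-1 → 6
  3-1 → 2
  E-8 → 6

0x626967770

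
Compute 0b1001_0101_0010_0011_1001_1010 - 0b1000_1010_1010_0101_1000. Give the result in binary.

Subtract column by column in base 2:
  0-0 → 0
  1-0 → 1
  0-0 → 0
  1-1 → 0
  1-1 → 0
  0-0 → 0
  0-1 → 1 (borrow)
  1-0-1 → 0
  1-0 → 1
  1-1 → 0
  0-0 → 0
  0-1 → 1 (borrow)
  0-0-1 → 1 (borrow)
  1-1-1 → 1 (borrow)
  0-0-1 → 1 (borrow)
  0-1-1 → 0 (borrow)
  1-0-1 → 0
  0-0 → 0
  1-0 → 1
  0-1 → 1 (borrow)
  1-0-1 → 0
  0-0 → 0
  0-0 → 0
  1-0 → 1

0b100011000111100101000010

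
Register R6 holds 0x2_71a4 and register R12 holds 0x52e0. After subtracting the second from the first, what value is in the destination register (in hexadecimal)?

0x21ec4

Subtract column by column in base 16:
  4-0 → 4
  a-e → c (borrow)
  1-2-1 → e (borrow)
  7-5-1 → 1
  2-0 → 2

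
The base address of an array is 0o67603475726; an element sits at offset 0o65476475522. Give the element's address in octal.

Add column by column in base 8, right to left:
  6+2 = 0 carry 1
  2+2+1 = 5
  7+5 = 4 carry 1
  5+5+1 = 3 carry 1
  7+7+1 = 7 carry 1
  4+4+1 = 1 carry 1
  3+6+1 = 2 carry 1
  0+7+1 = 0 carry 1
  6+4+1 = 3 carry 1
  7+5+1 = 5 carry 1
  6+6+1 = 5 carry 1
  final carry 1

0o155302173450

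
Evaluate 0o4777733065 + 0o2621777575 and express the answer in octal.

0o7621732662

Add column by column in base 8, right to left:
  5+5 = 2 carry 1
  6+7+1 = 6 carry 1
  0+5+1 = 6
  3+7 = 2 carry 1
  3+7+1 = 3 carry 1
  7+7+1 = 7 carry 1
  7+1+1 = 1 carry 1
  7+2+1 = 2 carry 1
  7+6+1 = 6 carry 1
  4+2+1 = 7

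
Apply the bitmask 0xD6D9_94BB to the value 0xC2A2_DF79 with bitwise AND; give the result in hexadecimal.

AND each hex digit independently (no carries):
  C&D=C, 2&6=2, A&D=8, 2&9=0, D&9=9, F&4=4, 7&B=3, 9&B=9

0xC2809439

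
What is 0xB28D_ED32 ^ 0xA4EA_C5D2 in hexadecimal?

0x166728E0

XOR each hex digit independently (no carries):
  B^A=1, 2^4=6, 8^E=6, D^A=7, E^C=2, D^5=8, 3^D=E, 2^2=0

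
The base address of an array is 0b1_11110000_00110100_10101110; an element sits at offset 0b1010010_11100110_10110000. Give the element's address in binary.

Add column by column in base 2, right to left:
  0+0 = 0
  1+0 = 1
  1+0 = 1
  1+0 = 1
  0+1 = 1
  1+1 = 0 carry 1
  0+0+1 = 1
  1+1 = 0 carry 1
  0+0+1 = 1
  0+1 = 1
  1+1 = 0 carry 1
  0+0+1 = 1
  1+0 = 1
  1+1 = 0 carry 1
  0+1+1 = 0 carry 1
  0+1+1 = 0 carry 1
  0+0+1 = 1
  0+1 = 1
  0+0 = 0
  0+0 = 0
  1+1 = 0 carry 1
  1+0+1 = 0 carry 1
  1+1+1 = 1 carry 1
  1+0+1 = 0 carry 1
  1+0+1 = 0 carry 1
  final carry 1

0b10010000110001101101011110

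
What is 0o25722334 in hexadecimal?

0x57A4DC

Each octal digit is 3 bits: 2=010 5=101 7=111 2=010 2=010 3=011 3=011 4=100.
Group the bits into nibbles: 0101 0111 1010 0100 1101 1100 → 57A4DC.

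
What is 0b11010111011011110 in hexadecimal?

0x1aede

Group the bits into nibbles: 0001 1010 1110 1101 1110 → 1aede.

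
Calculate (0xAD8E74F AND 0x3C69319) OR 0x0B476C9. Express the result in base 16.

0x2F4F7C9

0xAD8E74F AND 0x3C69319 = 0x2C08309.
Then OR with 0x0B476C9.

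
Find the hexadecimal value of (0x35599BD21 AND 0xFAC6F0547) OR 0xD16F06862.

0x35599BD21 AND 0xFAC6F0547 = 0x304090501.
Then OR with 0xD16F06862.

0xF16F96D63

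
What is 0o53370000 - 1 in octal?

The trailing 4 digits are 0, so subtracting 1 borrows through: they become 7 and the next digit up decrements.

0o53367777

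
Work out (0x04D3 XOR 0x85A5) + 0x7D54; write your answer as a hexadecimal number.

0xFECA

First 0x04D3 XOR 0x85A5 = 0x8176.
Add column by column in base 16, right to left:
  6+4 = A
  7+5 = C
  1+D = E
  8+7 = F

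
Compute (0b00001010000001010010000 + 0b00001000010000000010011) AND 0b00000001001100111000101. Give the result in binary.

Add column by column in base 2, right to left:
  0+1 = 1
  0+1 = 1
  0+0 = 0
  0+0 = 0
  1+1 = 0 carry 1
  0+0+1 = 1
  0+0 = 0
  1+0 = 1
  0+0 = 0
  1+0 = 1
  0+0 = 0
  0+0 = 0
  0+0 = 0
  0+1 = 1
  0+0 = 0
  0+0 = 0
  1+0 = 1
  0+0 = 0
  1+1 = 0 carry 1
  final carry 1
Sum = 0b10010010001010100011; now AND with 0b00000001001100111000101:
  00010010010001010100011
& 00000001001100111000101
= 00000000000000010000001

0b10000001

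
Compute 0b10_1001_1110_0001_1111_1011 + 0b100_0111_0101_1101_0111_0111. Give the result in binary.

Add column by column in base 2, right to left:
  1+1 = 0 carry 1
  1+1+1 = 1 carry 1
  0+1+1 = 0 carry 1
  1+0+1 = 0 carry 1
  1+1+1 = 1 carry 1
  1+1+1 = 1 carry 1
  1+1+1 = 1 carry 1
  1+0+1 = 0 carry 1
  1+1+1 = 1 carry 1
  0+0+1 = 1
  0+1 = 1
  0+1 = 1
  0+1 = 1
  1+0 = 1
  1+1 = 0 carry 1
  1+0+1 = 0 carry 1
  1+1+1 = 1 carry 1
  0+1+1 = 0 carry 1
  0+1+1 = 0 carry 1
  1+0+1 = 0 carry 1
  0+0+1 = 1
  1+0 = 1
  0+1 = 1

0b11100010011111101110010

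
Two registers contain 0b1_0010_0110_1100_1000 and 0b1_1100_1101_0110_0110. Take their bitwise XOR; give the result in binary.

0b01110101110101110

XOR bit by bit (1 where the bits differ):
  10010011011001000
^ 11100110101100110
= 01110101110101110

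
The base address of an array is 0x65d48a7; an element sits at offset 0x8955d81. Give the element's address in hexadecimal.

0xef2a628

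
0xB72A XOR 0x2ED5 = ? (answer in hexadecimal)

0x99FF

XOR each hex digit independently (no carries):
  B^2=9, 7^E=9, 2^D=F, A^5=F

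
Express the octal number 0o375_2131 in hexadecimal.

0xFD459

Each octal digit is 3 bits: 3=011 7=111 5=101 2=010 1=001 3=011 1=001.
Group the bits into nibbles: 1111 1101 0100 0101 1001 → FD459.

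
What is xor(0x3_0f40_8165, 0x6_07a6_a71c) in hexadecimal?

XOR each hex digit independently (no carries):
  3^6=5, 0^0=0, f^7=8, 4^a=e, 0^6=6, 8^a=2, 1^7=6, 6^1=7, 5^c=9

0x508e62679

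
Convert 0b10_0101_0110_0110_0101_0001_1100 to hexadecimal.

Group the bits into nibbles: 0010 0101 0110 0110 0101 0001 1100 → 256651C.

0x256651C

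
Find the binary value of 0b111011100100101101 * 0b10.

0b1110111001001011010

Multiply each base-2 digit by 2, carrying:
  1×2 = 2 → write 0 carry 1
  0×2+1 = 1 → write 1
  1×2 = 2 → write 0 carry 1
  1×2+1 = 3 → write 1 carry 1
  0×2+1 = 1 → write 1
  1×2 = 2 → write 0 carry 1
  0×2+1 = 1 → write 1
  0×2 = 0 → write 0
  1×2 = 2 → write 0 carry 1
  0×2+1 = 1 → write 1
  0×2 = 0 → write 0
  1×2 = 2 → write 0 carry 1
  1×2+1 = 3 → write 1 carry 1
  1×2+1 = 3 → write 1 carry 1
  0×2+1 = 1 → write 1
  1×2 = 2 → write 0 carry 1
  1×2+1 = 3 → write 1 carry 1
  1×2+1 = 3 → write 1 carry 1
  remaining carry: 1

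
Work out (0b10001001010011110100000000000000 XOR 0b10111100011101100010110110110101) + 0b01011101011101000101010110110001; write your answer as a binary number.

First 0b10001001010011110100000000000000 XOR 0b10111100011101100010110110110101 = 0b00110101001110010110110110110101.
Add column by column in base 2, right to left:
  1+1 = 0 carry 1
  0+0+1 = 1
  1+0 = 1
  0+0 = 0
  1+1 = 0 carry 1
  1+1+1 = 1 carry 1
  0+0+1 = 1
  1+1 = 0 carry 1
  1+1+1 = 1 carry 1
  0+0+1 = 1
  1+1 = 0 carry 1
  1+0+1 = 0 carry 1
  0+1+1 = 0 carry 1
  1+0+1 = 0 carry 1
  1+1+1 = 1 carry 1
  0+0+1 = 1
  1+0 = 1
  0+0 = 0
  0+1 = 1
  1+0 = 1
  1+1 = 0 carry 1
  1+1+1 = 1 carry 1
  0+1+1 = 0 carry 1
  0+0+1 = 1
  1+1 = 0 carry 1
  0+0+1 = 1
  1+1 = 0 carry 1
  0+1+1 = 0 carry 1
  1+1+1 = 1 carry 1
  1+0+1 = 0 carry 1
  0+1+1 = 0 carry 1
  final carry 1

0b10010010101011011100001101100110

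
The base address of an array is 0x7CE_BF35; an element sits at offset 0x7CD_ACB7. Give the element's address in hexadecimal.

Add column by column in base 16, right to left:
  5+7 = C
  3+B = E
  F+C = B carry 1
  B+A+1 = 6 carry 1
  E+D+1 = C carry 1
  C+C+1 = 9 carry 1
  7+7+1 = F

0xF9C6BEC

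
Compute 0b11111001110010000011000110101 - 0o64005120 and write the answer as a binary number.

0o64005120 = 0b110100000000101001010000 in binary.
Subtract column by column in base 2:
  1-0 → 1
  0-0 → 0
  1-0 → 1
  0-0 → 0
  1-1 → 0
  1-0 → 1
  0-1 → 1 (borrow)
  0-0-1 → 1 (borrow)
  0-0-1 → 1 (borrow)
  1-1-1 → 1 (borrow)
  1-0-1 → 0
  0-1 → 1 (borrow)
  0-0-1 → 1 (borrow)
  0-0-1 → 1 (borrow)
  0-0-1 → 1 (borrow)
  0-0-1 → 1 (borrow)
  1-0-1 → 0
  0-0 → 0
  0-0 → 0
  1-0 → 1
  1-1 → 0
  1-0 → 1
  0-1 → 1 (borrow)
  0-1-1 → 0 (borrow)
  1-0-1 → 0
  1-0 → 1
  1-0 → 1
  1-0 → 1
  1-0 → 1

0b11110011010001111101111100101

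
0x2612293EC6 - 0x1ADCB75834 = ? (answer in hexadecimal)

0xB3571E692

Subtract column by column in base 16:
  6-4 → 2
  C-3 → 9
  E-8 → 6
  3-5 → E (borrow)
  9-7-1 → 1
  2-B → 7 (borrow)
  2-C-1 → 5 (borrow)
  1-D-1 → 3 (borrow)
  6-A-1 → B (borrow)
  2-1-1 → 0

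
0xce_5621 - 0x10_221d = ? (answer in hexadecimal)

Subtract column by column in base 16:
  1-d → 4 (borrow)
  2-1-1 → 0
  6-2 → 4
  5-2 → 3
  e-0 → e
  c-1 → b

0xbe3404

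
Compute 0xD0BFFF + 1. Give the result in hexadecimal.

0xD0C000

The trailing 3 digits are F (max in base 16), so adding 1 cascades: they roll to 0 and the next digit up increments.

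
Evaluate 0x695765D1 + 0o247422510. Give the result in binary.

0x695765D1 = 0b1101001010101110110010111010001 in binary.
0o247422510 = 0b10100111100010010101001000 in binary.
Add column by column in base 2, right to left:
  1+0 = 1
  0+0 = 0
  0+0 = 0
  0+1 = 1
  1+0 = 1
  0+0 = 0
  1+1 = 0 carry 1
  1+0+1 = 0 carry 1
  1+1+1 = 1 carry 1
  0+0+1 = 1
  1+1 = 0 carry 1
  0+0+1 = 1
  0+0 = 0
  1+1 = 0 carry 1
  1+0+1 = 0 carry 1
  0+0+1 = 1
  1+0 = 1
  1+1 = 0 carry 1
  1+1+1 = 1 carry 1
  0+1+1 = 0 carry 1
  1+1+1 = 1 carry 1
  0+0+1 = 1
  1+0 = 1
  0+1 = 1
  1+0 = 1
  0+1 = 1
  0+0 = 0
  1+0 = 1
  0+0 = 0
  1+0 = 1
  1+0 = 1

0b1101011111101011000101100011001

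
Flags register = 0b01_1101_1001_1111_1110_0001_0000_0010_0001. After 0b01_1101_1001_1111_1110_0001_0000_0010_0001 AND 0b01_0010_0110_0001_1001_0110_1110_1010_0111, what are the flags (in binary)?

0b0100000000000110000000000000100001

AND bit by bit (1 only where both bits are 1):
  0111011001111111100001000000100001
& 0100100110000110010110111010100111
= 0100000000000110000000000000100001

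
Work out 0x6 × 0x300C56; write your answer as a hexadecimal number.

Multiply each base-16 digit by 6, carrying:
  6×6 = 36 → write 4 carry 2
  5×6+2 = 32 → write 0 carry 2
  C×6+2 = 74 → write A carry 4
  0×6+4 = 4 → write 4
  0×6 = 0 → write 0
  3×6 = 18 → write 2 carry 1
  remaining carry: 1

0x1204A04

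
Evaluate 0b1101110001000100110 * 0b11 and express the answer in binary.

0b101001010011001110010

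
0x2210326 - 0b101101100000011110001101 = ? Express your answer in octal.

0x2210326 = 0o210201446 in octal.
0b101101100000011110001101 = 0o55403615 in octal.
Subtract column by column in base 8:
  6-5 → 1
  4-1 → 3
  4-6 → 6 (borrow)
  1-3-1 → 5 (borrow)
  0-0-1 → 7 (borrow)
  2-4-1 → 5 (borrow)
  0-5-1 → 2 (borrow)
  1-5-1 → 3 (borrow)
  2-0-1 → 1

0o132575631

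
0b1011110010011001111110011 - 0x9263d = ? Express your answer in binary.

0x9263d = 0b10010010011000111101 in binary.
Subtract column by column in base 2:
  1-1 → 0
  1-0 → 1
  0-1 → 1 (borrow)
  0-1-1 → 0 (borrow)
  1-1-1 → 1 (borrow)
  1-1-1 → 1 (borrow)
  1-0-1 → 0
  1-0 → 1
  1-0 → 1
  1-1 → 0
  0-1 → 1 (borrow)
  0-0-1 → 1 (borrow)
  1-0-1 → 0
  1-1 → 0
  0-0 → 0
  0-0 → 0
  1-1 → 0
  0-0 → 0
  0-0 → 0
  1-1 → 0
  1-0 → 1
  1-0 → 1
  1-0 → 1
  0-0 → 0
  1-0 → 1

0b1011100000000110110110110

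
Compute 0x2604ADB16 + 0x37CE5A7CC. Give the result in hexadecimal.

Add column by column in base 16, right to left:
  6+C = 2 carry 1
  1+C+1 = E
  B+7 = 2 carry 1
  D+A+1 = 8 carry 1
  A+5+1 = 0 carry 1
  4+E+1 = 3 carry 1
  0+C+1 = D
  6+7 = D
  2+3 = 5

0x5DD3082E2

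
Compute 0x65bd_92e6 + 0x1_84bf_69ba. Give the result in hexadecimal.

0x1ea7cfca0

Add column by column in base 16, right to left:
  6+a = 0 carry 1
  e+b+1 = a carry 1
  2+9+1 = c
  9+6 = f
  d+f = c carry 1
  b+b+1 = 7 carry 1
  5+4+1 = a
  6+8 = e
  0+1 = 1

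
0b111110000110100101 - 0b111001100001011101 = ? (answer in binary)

0b100100101001000

Subtract column by column in base 2:
  1-1 → 0
  0-0 → 0
  1-1 → 0
  0-1 → 1 (borrow)
  0-1-1 → 0 (borrow)
  1-0-1 → 0
  0-1 → 1 (borrow)
  1-0-1 → 0
  1-0 → 1
  0-0 → 0
  0-0 → 0
  0-1 → 1 (borrow)
  0-1-1 → 0 (borrow)
  1-0-1 → 0
  1-0 → 1
  1-1 → 0
  1-1 → 0
  1-1 → 0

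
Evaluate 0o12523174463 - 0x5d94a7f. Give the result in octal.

0x5d94a7f = 0o566245177 in octal.
Subtract column by column in base 8:
  3-7 → 4 (borrow)
  6-7-1 → 6 (borrow)
  4-1-1 → 2
  4-5 → 7 (borrow)
  7-4-1 → 2
  1-2 → 7 (borrow)
  3-6-1 → 4 (borrow)
  2-6-1 → 3 (borrow)
  5-5-1 → 7 (borrow)
  2-0-1 → 1
  1-0 → 1

0o11734727264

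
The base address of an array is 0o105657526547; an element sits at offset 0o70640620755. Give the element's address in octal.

0o176520347524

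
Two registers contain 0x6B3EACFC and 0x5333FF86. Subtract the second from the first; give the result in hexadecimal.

0x180AAD76

Subtract column by column in base 16:
  C-6 → 6
  F-8 → 7
  C-F → D (borrow)
  A-F-1 → A (borrow)
  E-3-1 → A
  3-3 → 0
  B-3 → 8
  6-5 → 1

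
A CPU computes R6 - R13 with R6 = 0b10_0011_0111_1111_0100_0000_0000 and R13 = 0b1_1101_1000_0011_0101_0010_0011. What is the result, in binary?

Subtract column by column in base 2:
  0-1 → 1 (borrow)
  0-1-1 → 0 (borrow)
  0-0-1 → 1 (borrow)
  0-0-1 → 1 (borrow)
  0-0-1 → 1 (borrow)
  0-1-1 → 0 (borrow)
  0-0-1 → 1 (borrow)
  0-0-1 → 1 (borrow)
  0-1-1 → 0 (borrow)
  0-0-1 → 1 (borrow)
  1-1-1 → 1 (borrow)
  0-0-1 → 1 (borrow)
  1-1-1 → 1 (borrow)
  1-1-1 → 1 (borrow)
  1-0-1 → 0
  1-0 → 1
  1-0 → 1
  1-0 → 1
  1-0 → 1
  0-1 → 1 (borrow)
  1-1-1 → 1 (borrow)
  1-0-1 → 0
  0-1 → 1 (borrow)
  0-1-1 → 0 (borrow)
  0-1-1 → 0 (borrow)
  1-0-1 → 0

0b10111111011111011011101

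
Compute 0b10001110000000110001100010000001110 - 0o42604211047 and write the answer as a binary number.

0b1101011010000001111011000111100111

0o42604211047 = 0b100010110000100010001001000100111 in binary.
Subtract column by column in base 2:
  0-1 → 1 (borrow)
  1-1-1 → 1 (borrow)
  1-1-1 → 1 (borrow)
  1-0-1 → 0
  0-0 → 0
  0-1 → 1 (borrow)
  0-0-1 → 1 (borrow)
  0-0-1 → 1 (borrow)
  0-0-1 → 1 (borrow)
  0-1-1 → 0 (borrow)
  1-0-1 → 0
  0-0 → 0
  0-1 → 1 (borrow)
  0-0-1 → 1 (borrow)
  1-0-1 → 0
  1-0 → 1
  0-1 → 1 (borrow)
  0-0-1 → 1 (borrow)
  0-0-1 → 1 (borrow)
  1-0-1 → 0
  1-1 → 0
  0-0 → 0
  0-0 → 0
  0-0 → 0
  0-0 → 0
  0-1 → 1 (borrow)
  0-1-1 → 0 (borrow)
  0-0-1 → 1 (borrow)
  1-1-1 → 1 (borrow)
  1-0-1 → 0
  1-0 → 1
  0-0 → 0
  0-1 → 1 (borrow)
  0-0-1 → 1 (borrow)
  1-0-1 → 0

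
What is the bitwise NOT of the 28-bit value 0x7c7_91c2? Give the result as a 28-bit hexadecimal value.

0x8386e3d

Each hex digit d becomes f−d:
  7→8, c→3, 7→8, 9→6, 1→e, c→3, 2→d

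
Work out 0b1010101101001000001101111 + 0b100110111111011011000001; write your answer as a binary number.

0b1111100101000011100110000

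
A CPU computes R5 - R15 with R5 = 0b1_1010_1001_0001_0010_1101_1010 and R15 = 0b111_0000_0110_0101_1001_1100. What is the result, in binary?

0b1001110001010110100111110

Subtract column by column in base 2:
  0-0 → 0
  1-0 → 1
  0-1 → 1 (borrow)
  1-1-1 → 1 (borrow)
  1-1-1 → 1 (borrow)
  0-0-1 → 1 (borrow)
  1-0-1 → 0
  1-1 → 0
  0-1 → 1 (borrow)
  1-0-1 → 0
  0-1 → 1 (borrow)
  0-0-1 → 1 (borrow)
  1-0-1 → 0
  0-1 → 1 (borrow)
  0-1-1 → 0 (borrow)
  0-0-1 → 1 (borrow)
  1-0-1 → 0
  0-0 → 0
  0-0 → 0
  1-0 → 1
  0-1 → 1 (borrow)
  1-1-1 → 1 (borrow)
  0-1-1 → 0 (borrow)
  1-0-1 → 0
  1-0 → 1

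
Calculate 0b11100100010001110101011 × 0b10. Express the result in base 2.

Multiply each base-2 digit by 2, carrying:
  1×2 = 2 → write 0 carry 1
  1×2+1 = 3 → write 1 carry 1
  0×2+1 = 1 → write 1
  1×2 = 2 → write 0 carry 1
  0×2+1 = 1 → write 1
  1×2 = 2 → write 0 carry 1
  0×2+1 = 1 → write 1
  1×2 = 2 → write 0 carry 1
  1×2+1 = 3 → write 1 carry 1
  1×2+1 = 3 → write 1 carry 1
  0×2+1 = 1 → write 1
  0×2 = 0 → write 0
  0×2 = 0 → write 0
  1×2 = 2 → write 0 carry 1
  0×2+1 = 1 → write 1
  0×2 = 0 → write 0
  0×2 = 0 → write 0
  1×2 = 2 → write 0 carry 1
  0×2+1 = 1 → write 1
  0×2 = 0 → write 0
  1×2 = 2 → write 0 carry 1
  1×2+1 = 3 → write 1 carry 1
  1×2+1 = 3 → write 1 carry 1
  remaining carry: 1

0b111001000100011101010110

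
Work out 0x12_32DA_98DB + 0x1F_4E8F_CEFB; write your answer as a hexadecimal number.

0x31816A67D6

Add column by column in base 16, right to left:
  B+B = 6 carry 1
  D+F+1 = D carry 1
  8+E+1 = 7 carry 1
  9+C+1 = 6 carry 1
  A+F+1 = A carry 1
  D+8+1 = 6 carry 1
  2+E+1 = 1 carry 1
  3+4+1 = 8
  2+F = 1 carry 1
  1+1+1 = 3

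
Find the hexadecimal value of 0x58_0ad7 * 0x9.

0x318618f

Multiply each base-16 digit by 9, carrying:
  7×9 = 63 → write f carry 3
  d×9+3 = 120 → write 8 carry 7
  a×9+7 = 97 → write 1 carry 6
  0×9+6 = 6 → write 6
  8×9 = 72 → write 8 carry 4
  5×9+4 = 49 → write 1 carry 3
  remaining carry: 3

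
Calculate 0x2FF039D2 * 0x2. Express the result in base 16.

0x5FE073A4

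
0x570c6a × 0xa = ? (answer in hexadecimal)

0x3667c24

Multiply each base-16 digit by 10, carrying:
  a×10 = 100 → write 4 carry 6
  6×10+6 = 66 → write 2 carry 4
  c×10+4 = 124 → write c carry 7
  0×10+7 = 7 → write 7
  7×10 = 70 → write 6 carry 4
  5×10+4 = 54 → write 6 carry 3
  remaining carry: 3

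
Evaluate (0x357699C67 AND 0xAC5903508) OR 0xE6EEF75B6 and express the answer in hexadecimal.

0x357699C67 AND 0xAC5903508 = 0x245001400.
Then OR with 0xE6EEF75B6.

0xE6FEF75B6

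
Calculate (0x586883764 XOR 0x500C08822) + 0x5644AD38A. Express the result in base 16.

First 0x586883764 XOR 0x500C08822 = 0x08648BF46.
Add column by column in base 16, right to left:
  6+A = 0 carry 1
  4+8+1 = D
  F+3 = 2 carry 1
  B+D+1 = 9 carry 1
  8+A+1 = 3 carry 1
  4+4+1 = 9
  6+4 = A
  8+6 = E
  0+5 = 5

0x5EA9392D0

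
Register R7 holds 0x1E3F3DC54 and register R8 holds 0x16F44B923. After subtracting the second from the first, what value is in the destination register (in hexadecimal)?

0x74AF2331

Subtract column by column in base 16:
  4-3 → 1
  5-2 → 3
  C-9 → 3
  D-B → 2
  3-4 → F (borrow)
  F-4-1 → A
  3-F → 4 (borrow)
  E-6-1 → 7
  1-1 → 0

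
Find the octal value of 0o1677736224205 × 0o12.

Multiply each base-8 digit by 10, carrying:
  5×10 = 50 → write 2 carry 6
  0×10+6 = 6 → write 6
  2×10 = 20 → write 4 carry 2
  4×10+2 = 42 → write 2 carry 5
  2×10+5 = 25 → write 1 carry 3
  2×10+3 = 23 → write 7 carry 2
  6×10+2 = 62 → write 6 carry 7
  3×10+7 = 37 → write 5 carry 4
  7×10+4 = 74 → write 2 carry 9
  7×10+9 = 79 → write 7 carry 9
  7×10+9 = 79 → write 7 carry 9
  6×10+9 = 69 → write 5 carry 8
  1×10+8 = 18 → write 2 carry 2
  remaining carry: 2

0o22577256712462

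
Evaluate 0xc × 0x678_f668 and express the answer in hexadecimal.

0x4dab8ce0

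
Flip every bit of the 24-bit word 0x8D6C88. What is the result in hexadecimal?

Each hex digit d becomes F−d:
  8→7, D→2, 6→9, C→3, 8→7, 8→7

0x729377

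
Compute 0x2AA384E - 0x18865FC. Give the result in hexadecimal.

0x121D252

Subtract column by column in base 16:
  E-C → 2
  4-F → 5 (borrow)
  8-5-1 → 2
  3-6 → D (borrow)
  A-8-1 → 1
  A-8 → 2
  2-1 → 1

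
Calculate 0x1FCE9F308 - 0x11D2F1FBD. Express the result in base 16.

Subtract column by column in base 16:
  8-D → B (borrow)
  0-B-1 → 4 (borrow)
  3-F-1 → 3 (borrow)
  F-1-1 → D
  9-F → A (borrow)
  E-2-1 → B
  C-D → F (borrow)
  F-1-1 → D
  1-1 → 0

0xDFBAD34B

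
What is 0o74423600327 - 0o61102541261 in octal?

Subtract column by column in base 8:
  7-1 → 6
  2-6 → 4 (borrow)
  3-2-1 → 0
  0-1 → 7 (borrow)
  0-4-1 → 3 (borrow)
  6-5-1 → 0
  3-2 → 1
  2-0 → 2
  4-1 → 3
  4-1 → 3
  7-6 → 1

0o13321037046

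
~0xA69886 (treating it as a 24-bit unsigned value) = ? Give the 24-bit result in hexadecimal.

0x596779

Each hex digit d becomes F−d:
  A→5, 6→9, 9→6, 8→7, 8→7, 6→9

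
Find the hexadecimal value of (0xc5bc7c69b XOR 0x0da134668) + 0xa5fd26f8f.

0x16e1a6f082

First 0xc5bc7c69b XOR 0x0da134668 = 0xc81d480f3.
Add column by column in base 16, right to left:
  3+f = 2 carry 1
  f+8+1 = 8 carry 1
  0+f+1 = 0 carry 1
  8+6+1 = f
  4+2 = 6
  d+d = a carry 1
  1+f+1 = 1 carry 1
  8+5+1 = e
  c+a = 6 carry 1
  final carry 1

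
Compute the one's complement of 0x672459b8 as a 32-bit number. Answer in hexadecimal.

Each hex digit d becomes f−d:
  6→9, 7→8, 2→d, 4→b, 5→a, 9→6, b→4, 8→7

0x98dba647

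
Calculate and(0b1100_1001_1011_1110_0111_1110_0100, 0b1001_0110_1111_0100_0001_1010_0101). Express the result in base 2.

AND bit by bit (1 only where both bits are 1):
  1100100110111110011111100100
& 1001011011110100000110100101
= 1000000010110100000110100100

0b1000000010110100000110100100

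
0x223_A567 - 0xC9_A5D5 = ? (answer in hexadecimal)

Subtract column by column in base 16:
  7-5 → 2
  6-D → 9 (borrow)
  5-5-1 → F (borrow)
  A-A-1 → F (borrow)
  3-9-1 → 9 (borrow)
  2-C-1 → 5 (borrow)
  2-0-1 → 1

0x159FF92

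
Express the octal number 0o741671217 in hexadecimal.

0x787728F

Each octal digit is 3 bits: 7=111 4=100 1=001 6=110 7=111 1=001 2=010 1=001 7=111.
Group the bits into nibbles: 0111 1000 0111 0111 0010 1000 1111 → 787728F.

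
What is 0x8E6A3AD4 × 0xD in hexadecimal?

0x73B64FCC4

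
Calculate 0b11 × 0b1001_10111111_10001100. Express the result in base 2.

0b111010011111010100100

Multiply each base-2 digit by 3, carrying:
  0×3 = 0 → write 0
  0×3 = 0 → write 0
  1×3 = 3 → write 1 carry 1
  1×3+1 = 4 → write 0 carry 2
  0×3+2 = 2 → write 0 carry 1
  0×3+1 = 1 → write 1
  0×3 = 0 → write 0
  1×3 = 3 → write 1 carry 1
  1×3+1 = 4 → write 0 carry 2
  1×3+2 = 5 → write 1 carry 2
  1×3+2 = 5 → write 1 carry 2
  1×3+2 = 5 → write 1 carry 2
  1×3+2 = 5 → write 1 carry 2
  1×3+2 = 5 → write 1 carry 2
  0×3+2 = 2 → write 0 carry 1
  1×3+1 = 4 → write 0 carry 2
  1×3+2 = 5 → write 1 carry 2
  0×3+2 = 2 → write 0 carry 1
  0×3+1 = 1 → write 1
  1×3 = 3 → write 1 carry 1
  remaining carry: 1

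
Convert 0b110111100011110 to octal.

Group the bits in threes: 110 111 100 011 110 → 67436.

0o67436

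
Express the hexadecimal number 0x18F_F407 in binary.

0b1100011111111010000000111

Expand each hex digit to 4 bits: 1=0001 8=1000 F=1111 F=1111 4=0100 0=0000 7=0111.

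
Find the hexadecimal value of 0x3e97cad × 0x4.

0xfa5f2b4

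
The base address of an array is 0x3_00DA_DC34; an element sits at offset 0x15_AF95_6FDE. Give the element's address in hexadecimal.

0x18B0704C12

Add column by column in base 16, right to left:
  4+E = 2 carry 1
  3+D+1 = 1 carry 1
  C+F+1 = C carry 1
  D+6+1 = 4 carry 1
  A+5+1 = 0 carry 1
  D+9+1 = 7 carry 1
  0+F+1 = 0 carry 1
  0+A+1 = B
  3+5 = 8
  0+1 = 1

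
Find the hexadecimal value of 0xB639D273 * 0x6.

0x4455AEEB2

Multiply each base-16 digit by 6, carrying:
  3×6 = 18 → write 2 carry 1
  7×6+1 = 43 → write B carry 2
  2×6+2 = 14 → write E
  D×6 = 78 → write E carry 4
  9×6+4 = 58 → write A carry 3
  3×6+3 = 21 → write 5 carry 1
  6×6+1 = 37 → write 5 carry 2
  B×6+2 = 68 → write 4 carry 4
  remaining carry: 4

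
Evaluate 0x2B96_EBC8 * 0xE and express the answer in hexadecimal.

0x26240E4F0

Multiply each base-16 digit by 14, carrying:
  8×14 = 112 → write 0 carry 7
  C×14+7 = 175 → write F carry 10
  B×14+10 = 164 → write 4 carry 10
  E×14+10 = 206 → write E carry 12
  6×14+12 = 96 → write 0 carry 6
  9×14+6 = 132 → write 4 carry 8
  B×14+8 = 162 → write 2 carry 10
  2×14+10 = 38 → write 6 carry 2
  remaining carry: 2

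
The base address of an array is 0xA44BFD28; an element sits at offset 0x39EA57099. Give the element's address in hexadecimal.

0x442F16DC1

Add column by column in base 16, right to left:
  8+9 = 1 carry 1
  2+9+1 = C
  D+0 = D
  F+7 = 6 carry 1
  B+5+1 = 1 carry 1
  4+A+1 = F
  4+E = 2 carry 1
  A+9+1 = 4 carry 1
  0+3+1 = 4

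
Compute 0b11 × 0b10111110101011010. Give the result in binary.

0b1000111100000001110

Multiply each base-2 digit by 3, carrying:
  0×3 = 0 → write 0
  1×3 = 3 → write 1 carry 1
  0×3+1 = 1 → write 1
  1×3 = 3 → write 1 carry 1
  1×3+1 = 4 → write 0 carry 2
  0×3+2 = 2 → write 0 carry 1
  1×3+1 = 4 → write 0 carry 2
  0×3+2 = 2 → write 0 carry 1
  1×3+1 = 4 → write 0 carry 2
  0×3+2 = 2 → write 0 carry 1
  1×3+1 = 4 → write 0 carry 2
  1×3+2 = 5 → write 1 carry 2
  1×3+2 = 5 → write 1 carry 2
  1×3+2 = 5 → write 1 carry 2
  1×3+2 = 5 → write 1 carry 2
  0×3+2 = 2 → write 0 carry 1
  1×3+1 = 4 → write 0 carry 2
  remaining carry: 10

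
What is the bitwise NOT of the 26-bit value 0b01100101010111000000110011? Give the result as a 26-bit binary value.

Invert each bit: 01100101010111000000110011 → 10011010101000111111001100.

0b10011010101000111111001100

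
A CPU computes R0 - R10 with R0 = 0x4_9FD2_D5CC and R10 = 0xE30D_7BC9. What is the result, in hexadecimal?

0x3BCC55A03

Subtract column by column in base 16:
  C-9 → 3
  C-C → 0
  5-B → A (borrow)
  D-7-1 → 5
  2-D → 5 (borrow)
  D-0-1 → C
  F-3 → C
  9-E → B (borrow)
  4-0-1 → 3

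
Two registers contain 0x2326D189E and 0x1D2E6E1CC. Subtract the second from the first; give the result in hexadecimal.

0x5F8636D2

Subtract column by column in base 16:
  E-C → 2
  9-C → D (borrow)
  8-1-1 → 6
  1-E → 3 (borrow)
  D-6-1 → 6
  6-E → 8 (borrow)
  2-2-1 → F (borrow)
  3-D-1 → 5 (borrow)
  2-1-1 → 0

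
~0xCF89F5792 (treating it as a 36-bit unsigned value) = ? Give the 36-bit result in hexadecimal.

0x30760A86D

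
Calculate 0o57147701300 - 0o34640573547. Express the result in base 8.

0o22307105531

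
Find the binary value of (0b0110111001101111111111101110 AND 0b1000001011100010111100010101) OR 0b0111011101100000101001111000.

0b111011101100010111101111100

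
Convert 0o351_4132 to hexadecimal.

0xE985A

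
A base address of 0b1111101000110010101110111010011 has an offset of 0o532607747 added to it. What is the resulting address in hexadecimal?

0b1111101000110010101110111010011 = 0x7D195DD3 in hexadecimal.
0o532607747 = 0x56B0FE7 in hexadecimal.
Add column by column in base 16, right to left:
  3+7 = A
  D+E = B carry 1
  D+F+1 = D carry 1
  5+0+1 = 6
  9+B = 4 carry 1
  1+6+1 = 8
  D+5 = 2 carry 1
  7+0+1 = 8

0x82846DBA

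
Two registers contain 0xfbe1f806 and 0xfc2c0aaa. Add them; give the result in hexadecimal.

0x1f80e02b0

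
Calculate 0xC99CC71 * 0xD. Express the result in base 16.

0xA3CF61BD

Multiply each base-16 digit by 13, carrying:
  1×13 = 13 → write D
  7×13 = 91 → write B carry 5
  C×13+5 = 161 → write 1 carry 10
  C×13+10 = 166 → write 6 carry 10
  9×13+10 = 127 → write F carry 7
  9×13+7 = 124 → write C carry 7
  C×13+7 = 163 → write 3 carry 10
  remaining carry: A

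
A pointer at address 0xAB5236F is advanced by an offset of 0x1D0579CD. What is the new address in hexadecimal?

Add column by column in base 16, right to left:
  F+D = C carry 1
  6+C+1 = 3 carry 1
  3+9+1 = D
  2+7 = 9
  5+5 = A
  B+0 = B
  A+D = 7 carry 1
  0+1+1 = 2

0x27BA9D3C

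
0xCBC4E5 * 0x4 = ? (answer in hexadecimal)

0x32F1394

Multiply each base-16 digit by 4, carrying:
  5×4 = 20 → write 4 carry 1
  E×4+1 = 57 → write 9 carry 3
  4×4+3 = 19 → write 3 carry 1
  C×4+1 = 49 → write 1 carry 3
  B×4+3 = 47 → write F carry 2
  C×4+2 = 50 → write 2 carry 3
  remaining carry: 3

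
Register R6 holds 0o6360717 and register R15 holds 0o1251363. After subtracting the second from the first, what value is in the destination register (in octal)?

0o5107334

Subtract column by column in base 8:
  7-3 → 4
  1-6 → 3 (borrow)
  7-3-1 → 3
  0-1 → 7 (borrow)
  6-5-1 → 0
  3-2 → 1
  6-1 → 5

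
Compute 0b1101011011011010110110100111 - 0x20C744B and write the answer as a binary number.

0b1011011000010011100101011100

0x20C744B = 0b10000011000111010001001011 in binary.
Subtract column by column in base 2:
  1-1 → 0
  1-1 → 0
  1-0 → 1
  0-1 → 1 (borrow)
  0-0-1 → 1 (borrow)
  1-0-1 → 0
  0-1 → 1 (borrow)
  1-0-1 → 0
  1-0 → 1
  0-0 → 0
  1-1 → 0
  1-0 → 1
  0-1 → 1 (borrow)
  1-1-1 → 1 (borrow)
  0-1-1 → 0 (borrow)
  1-0-1 → 0
  1-0 → 1
  0-0 → 0
  1-1 → 0
  1-1 → 0
  0-0 → 0
  1-0 → 1
  1-0 → 1
  0-0 → 0
  1-0 → 1
  0-1 → 1 (borrow)
  1-0-1 → 0
  1-0 → 1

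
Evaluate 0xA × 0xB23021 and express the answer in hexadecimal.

0x6F5E14A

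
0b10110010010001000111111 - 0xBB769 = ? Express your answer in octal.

0b10110010010001000111111 = 0o26221077 in octal.
0xBB769 = 0o2733551 in octal.
Subtract column by column in base 8:
  7-1 → 6
  7-5 → 2
  0-5 → 3 (borrow)
  1-3-1 → 5 (borrow)
  2-3-1 → 6 (borrow)
  2-7-1 → 2 (borrow)
  6-2-1 → 3
  2-0 → 2

0o23265326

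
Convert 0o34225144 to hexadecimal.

0x712A64

Each octal digit is 3 bits: 3=011 4=100 2=010 2=010 5=101 1=001 4=100 4=100.
Group the bits into nibbles: 0111 0001 0010 1010 0110 0100 → 712A64.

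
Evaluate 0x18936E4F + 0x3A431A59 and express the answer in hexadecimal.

Add column by column in base 16, right to left:
  F+9 = 8 carry 1
  4+5+1 = A
  E+A = 8 carry 1
  6+1+1 = 8
  3+3 = 6
  9+4 = D
  8+A = 2 carry 1
  1+3+1 = 5

0x52D688A8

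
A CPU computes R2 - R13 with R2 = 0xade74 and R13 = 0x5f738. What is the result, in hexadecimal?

Subtract column by column in base 16:
  4-8 → c (borrow)
  7-3-1 → 3
  e-7 → 7
  d-f → e (borrow)
  a-5-1 → 4

0x4e73c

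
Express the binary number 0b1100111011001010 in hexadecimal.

Group the bits into nibbles: 1100 1110 1100 1010 → CECA.

0xCECA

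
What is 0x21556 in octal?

Expand each hex digit to 4 bits: 2=0010 1=0001 5=0101 5=0101 6=0110.
Group the bits in threes: 100 001 010 101 010 110 → 412526.

0o412526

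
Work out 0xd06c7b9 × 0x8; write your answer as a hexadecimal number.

Multiply each base-16 digit by 8, carrying:
  9×8 = 72 → write 8 carry 4
  b×8+4 = 92 → write c carry 5
  7×8+5 = 61 → write d carry 3
  c×8+3 = 99 → write 3 carry 6
  6×8+6 = 54 → write 6 carry 3
  0×8+3 = 3 → write 3
  d×8 = 104 → write 8 carry 6
  remaining carry: 6

0x68363dc8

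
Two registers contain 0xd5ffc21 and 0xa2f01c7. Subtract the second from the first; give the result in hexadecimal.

0x330fa5a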